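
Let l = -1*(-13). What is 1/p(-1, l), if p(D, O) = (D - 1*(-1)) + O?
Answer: 1/13 ≈ 0.076923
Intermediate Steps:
l = 13
p(D, O) = 1 + D + O (p(D, O) = (D + 1) + O = (1 + D) + O = 1 + D + O)
1/p(-1, l) = 1/(1 - 1 + 13) = 1/13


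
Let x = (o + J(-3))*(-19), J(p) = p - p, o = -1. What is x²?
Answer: 361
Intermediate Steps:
J(p) = 0
x = 19 (x = (-1 + 0)*(-19) = -1*(-19) = 19)
x² = 19² = 361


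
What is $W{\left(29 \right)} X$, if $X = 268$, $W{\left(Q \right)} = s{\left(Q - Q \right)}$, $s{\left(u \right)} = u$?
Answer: $0$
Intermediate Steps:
$W{\left(Q \right)} = 0$ ($W{\left(Q \right)} = Q - Q = 0$)
$W{\left(29 \right)} X = 0 \cdot 268 = 0$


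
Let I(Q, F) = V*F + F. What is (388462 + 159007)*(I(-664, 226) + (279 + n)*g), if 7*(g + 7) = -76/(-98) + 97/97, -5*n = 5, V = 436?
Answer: 18193530320706/343 ≈ 5.3042e+10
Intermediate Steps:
n = -1 (n = -⅕*5 = -1)
I(Q, F) = 437*F (I(Q, F) = 436*F + F = 437*F)
g = -2314/343 (g = -7 + (-76/(-98) + 97/97)/7 = -7 + (-76*(-1/98) + 97*(1/97))/7 = -7 + (38/49 + 1)/7 = -7 + (⅐)*(87/49) = -7 + 87/343 = -2314/343 ≈ -6.7464)
(388462 + 159007)*(I(-664, 226) + (279 + n)*g) = (388462 + 159007)*(437*226 + (279 - 1)*(-2314/343)) = 547469*(98762 + 278*(-2314/343)) = 547469*(98762 - 643292/343) = 547469*(33232074/343) = 18193530320706/343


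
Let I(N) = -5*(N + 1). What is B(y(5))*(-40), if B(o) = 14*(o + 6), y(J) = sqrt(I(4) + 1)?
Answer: -3360 - 1120*I*sqrt(6) ≈ -3360.0 - 2743.4*I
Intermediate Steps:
I(N) = -5 - 5*N (I(N) = -5*(1 + N) = -5 - 5*N)
y(J) = 2*I*sqrt(6) (y(J) = sqrt((-5 - 5*4) + 1) = sqrt((-5 - 20) + 1) = sqrt(-25 + 1) = sqrt(-24) = 2*I*sqrt(6))
B(o) = 84 + 14*o (B(o) = 14*(6 + o) = 84 + 14*o)
B(y(5))*(-40) = (84 + 14*(2*I*sqrt(6)))*(-40) = (84 + 28*I*sqrt(6))*(-40) = -3360 - 1120*I*sqrt(6)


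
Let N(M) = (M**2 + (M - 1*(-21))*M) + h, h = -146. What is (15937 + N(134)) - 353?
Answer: 54164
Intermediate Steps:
N(M) = -146 + M**2 + M*(21 + M) (N(M) = (M**2 + (M - 1*(-21))*M) - 146 = (M**2 + (M + 21)*M) - 146 = (M**2 + (21 + M)*M) - 146 = (M**2 + M*(21 + M)) - 146 = -146 + M**2 + M*(21 + M))
(15937 + N(134)) - 353 = (15937 + (-146 + 2*134**2 + 21*134)) - 353 = (15937 + (-146 + 2*17956 + 2814)) - 353 = (15937 + (-146 + 35912 + 2814)) - 353 = (15937 + 38580) - 353 = 54517 - 353 = 54164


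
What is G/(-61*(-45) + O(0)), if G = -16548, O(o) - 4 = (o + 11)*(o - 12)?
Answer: -16548/2617 ≈ -6.3233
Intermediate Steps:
O(o) = 4 + (-12 + o)*(11 + o) (O(o) = 4 + (o + 11)*(o - 12) = 4 + (11 + o)*(-12 + o) = 4 + (-12 + o)*(11 + o))
G/(-61*(-45) + O(0)) = -16548/(-61*(-45) + (-128 + 0**2 - 1*0)) = -16548/(2745 + (-128 + 0 + 0)) = -16548/(2745 - 128) = -16548/2617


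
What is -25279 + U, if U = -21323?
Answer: -46602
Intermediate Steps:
-25279 + U = -25279 - 21323 = -46602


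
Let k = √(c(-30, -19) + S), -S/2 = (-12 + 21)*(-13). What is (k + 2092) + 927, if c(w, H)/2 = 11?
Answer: 3035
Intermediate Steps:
c(w, H) = 22 (c(w, H) = 2*11 = 22)
S = 234 (S = -2*(-12 + 21)*(-13) = -18*(-13) = -2*(-117) = 234)
k = 16 (k = √(22 + 234) = √256 = 16)
(k + 2092) + 927 = (16 + 2092) + 927 = 2108 + 927 = 3035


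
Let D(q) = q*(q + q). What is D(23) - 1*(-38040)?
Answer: 39098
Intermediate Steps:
D(q) = 2*q² (D(q) = q*(2*q) = 2*q²)
D(23) - 1*(-38040) = 2*23² - 1*(-38040) = 2*529 + 38040 = 1058 + 38040 = 39098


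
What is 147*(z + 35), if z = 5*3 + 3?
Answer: 7791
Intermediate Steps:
z = 18 (z = 15 + 3 = 18)
147*(z + 35) = 147*(18 + 35) = 147*53 = 7791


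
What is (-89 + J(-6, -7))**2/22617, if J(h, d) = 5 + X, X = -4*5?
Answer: 10816/22617 ≈ 0.47822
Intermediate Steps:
X = -20
J(h, d) = -15 (J(h, d) = 5 - 20 = -15)
(-89 + J(-6, -7))**2/22617 = (-89 - 15)**2/22617 = (-104)**2*(1/22617) = 10816*(1/22617) = 10816/22617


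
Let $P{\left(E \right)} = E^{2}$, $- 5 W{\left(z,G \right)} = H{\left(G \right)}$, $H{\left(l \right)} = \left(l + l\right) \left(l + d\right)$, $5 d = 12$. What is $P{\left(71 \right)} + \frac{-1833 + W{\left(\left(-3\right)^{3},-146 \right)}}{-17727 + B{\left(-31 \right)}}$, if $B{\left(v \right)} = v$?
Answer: $\frac{2238207431}{443950} \approx 5041.6$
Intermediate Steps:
$d = \frac{12}{5}$ ($d = \frac{1}{5} \cdot 12 = \frac{12}{5} \approx 2.4$)
$H{\left(l \right)} = 2 l \left(\frac{12}{5} + l\right)$ ($H{\left(l \right)} = \left(l + l\right) \left(l + \frac{12}{5}\right) = 2 l \left(\frac{12}{5} + l\right)$)
$W{\left(z,G \right)} = - \frac{2 G \left(12 + 5 G\right)}{25}$ ($W{\left(z,G \right)} = - \frac{\frac{2}{5} G \left(12 + 5 G\right)}{5} = - \frac{2 G \left(12 + 5 G\right)}{25}$)
$P{\left(71 \right)} + \frac{-1833 + W{\left(\left(-3\right)^{3},-146 \right)}}{-17727 + B{\left(-31 \right)}} = 71^{2} + \frac{-1833 - - \frac{292 \left(12 + 5 \left(-146\right)\right)}{25}}{-17727 - 31} = 5041 + \frac{-1833 - - \frac{292 \left(12 - 730\right)}{25}}{-17758} = 5041 + \left(-1833 - \left(- \frac{292}{25}\right) \left(-718\right)\right) \left(- \frac{1}{17758}\right) = 5041 + \left(-1833 - \frac{209656}{25}\right) \left(- \frac{1}{17758}\right) = 5041 - - \frac{255481}{443950} = 5041 + \frac{255481}{443950} = \frac{2238207431}{443950}$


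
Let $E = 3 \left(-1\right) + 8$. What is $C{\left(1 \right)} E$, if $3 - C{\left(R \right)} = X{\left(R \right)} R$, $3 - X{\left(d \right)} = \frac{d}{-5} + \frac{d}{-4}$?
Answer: $- \frac{9}{4} \approx -2.25$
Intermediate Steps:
$X{\left(d \right)} = 3 + \frac{9 d}{20}$ ($X{\left(d \right)} = 3 - \left(\frac{d}{-5} + \frac{d}{-4}\right) = 3 - \left(d \left(- \frac{1}{5}\right) + d \left(- \frac{1}{4}\right)\right) = 3 - \left(- \frac{d}{5} - \frac{d}{4}\right) = 3 - - \frac{9 d}{20} = 3 + \frac{9 d}{20}$)
$C{\left(R \right)} = 3 - R \left(3 + \frac{9 R}{20}\right)$ ($C{\left(R \right)} = 3 - \left(3 + \frac{9 R}{20}\right) R = 3 - R \left(3 + \frac{9 R}{20}\right)$)
$E = 5$ ($E = -3 + 8 = 5$)
$C{\left(1 \right)} E = \left(3 - \frac{3 \left(20 + 3 \cdot 1\right)}{20}\right) 5 = \left(3 - \frac{3 \left(20 + 3\right)}{20}\right) 5 = \left(3 - \frac{3}{20} \cdot 23\right) 5 = \left(3 - \frac{69}{20}\right) 5 = \left(- \frac{9}{20}\right) 5 = - \frac{9}{4}$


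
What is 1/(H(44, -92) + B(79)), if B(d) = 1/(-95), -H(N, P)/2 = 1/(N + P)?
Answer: 2280/71 ≈ 32.113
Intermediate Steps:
H(N, P) = -2/(N + P)
B(d) = -1/95
1/(H(44, -92) + B(79)) = 1/(-2/(44 - 92) - 1/95) = 1/(-2/(-48) - 1/95) = 1/(-2*(-1/48) - 1/95) = 1/(1/24 - 1/95) = 1/(71/2280) = 2280/71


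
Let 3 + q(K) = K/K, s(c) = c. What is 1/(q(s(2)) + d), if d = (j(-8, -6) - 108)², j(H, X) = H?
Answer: 1/13454 ≈ 7.4327e-5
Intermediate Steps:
d = 13456 (d = (-8 - 108)² = (-116)² = 13456)
q(K) = -2 (q(K) = -3 + K/K = -3 + 1 = -2)
1/(q(s(2)) + d) = 1/(-2 + 13456) = 1/13454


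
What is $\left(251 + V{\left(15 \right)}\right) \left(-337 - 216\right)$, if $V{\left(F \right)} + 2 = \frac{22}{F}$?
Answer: $- \frac{2077621}{15} \approx -1.3851 \cdot 10^{5}$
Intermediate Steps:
$V{\left(F \right)} = -2 + \frac{22}{F}$
$\left(251 + V{\left(15 \right)}\right) \left(-337 - 216\right) = \left(251 - \left(2 - \frac{22}{15}\right)\right) \left(-337 - 216\right) = \left(251 + \left(-2 + 22 \cdot \frac{1}{15}\right)\right) \left(-553\right) = \left(251 + \left(-2 + \frac{22}{15}\right)\right) \left(-553\right) = \left(251 - \frac{8}{15}\right) \left(-553\right) = \frac{3757}{15} \left(-553\right) = - \frac{2077621}{15}$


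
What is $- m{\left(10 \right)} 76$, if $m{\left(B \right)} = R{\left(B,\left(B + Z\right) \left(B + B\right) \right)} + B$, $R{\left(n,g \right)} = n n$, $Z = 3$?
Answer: $-8360$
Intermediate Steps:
$R{\left(n,g \right)} = n^{2}$
$m{\left(B \right)} = B + B^{2}$ ($m{\left(B \right)} = B^{2} + B = B + B^{2}$)
$- m{\left(10 \right)} 76 = - 10 \left(1 + 10\right) 76 = - 10 \cdot 11 \cdot 76 = \left(-1\right) 110 \cdot 76 = \left(-110\right) 76 = -8360$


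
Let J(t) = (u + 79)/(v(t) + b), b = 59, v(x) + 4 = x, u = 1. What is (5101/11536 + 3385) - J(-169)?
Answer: 2226565717/657552 ≈ 3386.1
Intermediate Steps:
v(x) = -4 + x
J(t) = 80/(55 + t) (J(t) = (1 + 79)/((-4 + t) + 59) = 80/(55 + t))
(5101/11536 + 3385) - J(-169) = (5101/11536 + 3385) - 80/(55 - 169) = (5101*(1/11536) + 3385) - 80/(-114) = (5101/11536 + 3385) - 80*(-1)/114 = 39054461/11536 - 1*(-40/57) = 39054461/11536 + 40/57 = 2226565717/657552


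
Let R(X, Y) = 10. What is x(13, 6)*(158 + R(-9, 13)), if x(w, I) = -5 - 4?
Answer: -1512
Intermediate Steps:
x(w, I) = -9
x(13, 6)*(158 + R(-9, 13)) = -9*(158 + 10) = -9*168 = -1512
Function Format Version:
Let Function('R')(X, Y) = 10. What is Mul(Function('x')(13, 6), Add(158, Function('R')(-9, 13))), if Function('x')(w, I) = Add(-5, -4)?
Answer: -1512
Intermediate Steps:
Function('x')(w, I) = -9
Mul(Function('x')(13, 6), Add(158, Function('R')(-9, 13))) = Mul(-9, Add(158, 10)) = Mul(-9, 168) = -1512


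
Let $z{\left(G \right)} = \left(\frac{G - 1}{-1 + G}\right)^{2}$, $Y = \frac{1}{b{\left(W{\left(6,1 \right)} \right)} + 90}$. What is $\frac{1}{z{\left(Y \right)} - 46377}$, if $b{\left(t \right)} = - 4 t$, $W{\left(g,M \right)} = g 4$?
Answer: $- \frac{1}{46376} \approx -2.1563 \cdot 10^{-5}$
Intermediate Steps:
$W{\left(g,M \right)} = 4 g$
$Y = - \frac{1}{6}$ ($Y = \frac{1}{- 4 \cdot 4 \cdot 6 + 90} = \frac{1}{\left(-4\right) 24 + 90} = \frac{1}{-96 + 90} = \frac{1}{-6} = - \frac{1}{6} \approx -0.16667$)
$z{\left(G \right)} = 1$ ($z{\left(G \right)} = \left(\frac{-1 + G}{-1 + G}\right)^{2} = 1^{2} = 1$)
$\frac{1}{z{\left(Y \right)} - 46377} = \frac{1}{1 - 46377} = \frac{1}{-46376} = - \frac{1}{46376}$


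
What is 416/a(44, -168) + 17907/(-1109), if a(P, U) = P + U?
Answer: -670453/34379 ≈ -19.502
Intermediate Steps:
416/a(44, -168) + 17907/(-1109) = 416/(44 - 168) + 17907/(-1109) = 416/(-124) + 17907*(-1/1109) = 416*(-1/124) - 17907/1109 = -104/31 - 17907/1109 = -670453/34379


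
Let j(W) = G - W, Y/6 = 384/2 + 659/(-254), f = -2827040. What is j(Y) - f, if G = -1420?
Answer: 358709413/127 ≈ 2.8245e+6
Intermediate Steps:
Y = 144327/127 (Y = 6*(384/2 + 659/(-254)) = 6*(384*(1/2) + 659*(-1/254)) = 6*(192 - 659/254) = 6*(48109/254) = 144327/127 ≈ 1136.4)
j(W) = -1420 - W
j(Y) - f = (-1420 - 1*144327/127) - 1*(-2827040) = (-1420 - 144327/127) + 2827040 = -324667/127 + 2827040 = 358709413/127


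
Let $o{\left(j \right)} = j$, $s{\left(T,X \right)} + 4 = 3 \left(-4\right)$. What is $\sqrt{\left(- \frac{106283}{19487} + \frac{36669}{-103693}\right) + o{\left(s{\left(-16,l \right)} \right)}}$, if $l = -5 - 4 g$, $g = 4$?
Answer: $\frac{i \sqrt{89042685491128080998}}{2020665491} \approx 4.6699 i$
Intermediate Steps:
$l = -21$ ($l = -5 - 16 = -21$)
$s{\left(T,X \right)} = -16$ ($s{\left(T,X \right)} = -4 + 3 \left(-4\right) = -4 - 12 = -16$)
$\sqrt{\left(- \frac{106283}{19487} + \frac{36669}{-103693}\right) + o{\left(s{\left(-16,l \right)} \right)}} = \sqrt{\left(- \frac{106283}{19487} + \frac{36669}{-103693}\right) - 16} = \sqrt{\left(\left(-106283\right) \frac{1}{19487} + 36669 \left(- \frac{1}{103693}\right)\right) - 16} = \sqrt{\left(- \frac{106283}{19487} - \frac{36669}{103693}\right) - 16} = \sqrt{- \frac{11735371922}{2020665491} - 16} = \sqrt{- \frac{44066019778}{2020665491}} = \frac{i \sqrt{89042685491128080998}}{2020665491}$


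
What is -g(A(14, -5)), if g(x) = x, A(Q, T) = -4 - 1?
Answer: 5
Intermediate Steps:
A(Q, T) = -5
-g(A(14, -5)) = -1*(-5) = 5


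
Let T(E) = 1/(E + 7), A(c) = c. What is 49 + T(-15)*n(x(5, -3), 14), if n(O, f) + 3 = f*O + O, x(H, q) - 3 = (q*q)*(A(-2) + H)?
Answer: -55/8 ≈ -6.8750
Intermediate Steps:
x(H, q) = 3 + q²*(-2 + H) (x(H, q) = 3 + (q*q)*(-2 + H) = 3 + q²*(-2 + H))
n(O, f) = -3 + O + O*f (n(O, f) = -3 + (f*O + O) = -3 + (O*f + O) = -3 + (O + O*f) = -3 + O + O*f)
T(E) = 1/(7 + E)
49 + T(-15)*n(x(5, -3), 14) = 49 + (-3 + (3 - 2*(-3)² + 5*(-3)²) + (3 - 2*(-3)² + 5*(-3)²)*14)/(7 - 15) = 49 + (-3 + (3 - 2*9 + 5*9) + (3 - 2*9 + 5*9)*14)/(-8) = 49 - (-3 + (3 - 18 + 45) + (3 - 18 + 45)*14)/8 = 49 - (-3 + 30 + 30*14)/8 = 49 - (-3 + 30 + 420)/8 = 49 - ⅛*447 = 49 - 447/8 = -55/8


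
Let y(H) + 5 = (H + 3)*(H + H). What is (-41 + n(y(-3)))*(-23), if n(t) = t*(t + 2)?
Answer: 598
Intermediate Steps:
y(H) = -5 + 2*H*(3 + H) (y(H) = -5 + (H + 3)*(H + H) = -5 + (3 + H)*(2*H) = -5 + 2*H*(3 + H))
n(t) = t*(2 + t)
(-41 + n(y(-3)))*(-23) = (-41 + (-5 + 2*(-3)² + 6*(-3))*(2 + (-5 + 2*(-3)² + 6*(-3))))*(-23) = (-41 + (-5 + 2*9 - 18)*(2 + (-5 + 2*9 - 18)))*(-23) = (-41 + (-5 + 18 - 18)*(2 + (-5 + 18 - 18)))*(-23) = (-41 - 5*(2 - 5))*(-23) = (-41 - 5*(-3))*(-23) = (-41 + 15)*(-23) = -26*(-23) = 598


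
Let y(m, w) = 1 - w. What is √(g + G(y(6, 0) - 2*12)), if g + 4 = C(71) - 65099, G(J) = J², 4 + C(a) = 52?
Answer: I*√64526 ≈ 254.02*I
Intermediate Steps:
C(a) = 48 (C(a) = -4 + 52 = 48)
g = -65055 (g = -4 + (48 - 65099) = -4 - 65051 = -65055)
√(g + G(y(6, 0) - 2*12)) = √(-65055 + ((1 - 1*0) - 2*12)²) = √(-65055 + ((1 + 0) - 24)²) = √(-65055 + (1 - 24)²) = √(-65055 + (-23)²) = √(-65055 + 529) = √(-64526) = I*√64526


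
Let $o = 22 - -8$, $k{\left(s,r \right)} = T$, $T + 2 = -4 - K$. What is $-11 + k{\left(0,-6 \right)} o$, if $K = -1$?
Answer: $-161$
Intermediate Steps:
$T = -5$ ($T = -2 - 3 = -5$)
$k{\left(s,r \right)} = -5$
$o = 30$ ($o = 22 + 8 = 30$)
$-11 + k{\left(0,-6 \right)} o = -11 - 150 = -161$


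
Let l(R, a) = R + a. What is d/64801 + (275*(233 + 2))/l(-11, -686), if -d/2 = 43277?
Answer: -4248092763/45166297 ≈ -94.054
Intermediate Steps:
d = -86554 (d = -2*43277 = -86554)
d/64801 + (275*(233 + 2))/l(-11, -686) = -86554/64801 + (275*(233 + 2))/(-11 - 686) = -86554*1/64801 + (275*235)/(-697) = -86554/64801 + 64625*(-1/697) = -86554/64801 - 64625/697 = -4248092763/45166297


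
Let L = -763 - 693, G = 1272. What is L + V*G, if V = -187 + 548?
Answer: 457736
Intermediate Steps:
V = 361
L = -1456
L + V*G = -1456 + 361*1272 = -1456 + 459192 = 457736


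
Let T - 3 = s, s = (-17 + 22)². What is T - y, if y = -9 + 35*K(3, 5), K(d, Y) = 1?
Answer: 2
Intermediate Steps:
s = 25 (s = 5² = 25)
y = 26 (y = -9 + 35*1 = -9 + 35 = 26)
T = 28 (T = 3 + 25 = 28)
T - y = 28 - 1*26 = 28 - 26 = 2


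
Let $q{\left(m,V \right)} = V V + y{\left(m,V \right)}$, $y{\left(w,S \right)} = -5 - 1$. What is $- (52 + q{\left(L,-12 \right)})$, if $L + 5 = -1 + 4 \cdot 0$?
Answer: $-190$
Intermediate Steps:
$y{\left(w,S \right)} = -6$
$L = -6$ ($L = -5 + \left(-1 + 4 \cdot 0\right) = -5 + \left(-1 + 0\right) = -5 - 1 = -6$)
$q{\left(m,V \right)} = -6 + V^{2}$ ($q{\left(m,V \right)} = V V - 6 = V^{2} - 6 = -6 + V^{2}$)
$- (52 + q{\left(L,-12 \right)}) = - (52 - \left(6 - \left(-12\right)^{2}\right)) = - (52 + \left(-6 + 144\right)) = - (52 + 138) = \left(-1\right) 190 = -190$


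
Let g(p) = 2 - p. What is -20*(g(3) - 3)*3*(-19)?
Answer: -4560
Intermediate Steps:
-20*(g(3) - 3)*3*(-19) = -20*((2 - 1*3) - 3)*3*(-19) = -20*((2 - 3) - 3)*3*(-19) = -20*(-1 - 3)*3*(-19) = -(-80)*3*(-19) = -20*(-12)*(-19) = 240*(-19) = -4560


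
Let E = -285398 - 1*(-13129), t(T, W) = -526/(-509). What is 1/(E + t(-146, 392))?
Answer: -509/138584395 ≈ -3.6729e-6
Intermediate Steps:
t(T, W) = 526/509 (t(T, W) = -526*(-1/509) = 526/509)
E = -272269 (E = -285398 + 13129 = -272269)
1/(E + t(-146, 392)) = 1/(-272269 + 526/509) = 1/(-138584395/509) = -509/138584395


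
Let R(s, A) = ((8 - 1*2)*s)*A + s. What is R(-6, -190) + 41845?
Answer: 48679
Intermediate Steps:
R(s, A) = s + 6*A*s (R(s, A) = ((8 - 2)*s)*A + s = (6*s)*A + s = 6*A*s + s = s + 6*A*s)
R(-6, -190) + 41845 = -6*(1 + 6*(-190)) + 41845 = -6*(1 - 1140) + 41845 = -6*(-1139) + 41845 = 6834 + 41845 = 48679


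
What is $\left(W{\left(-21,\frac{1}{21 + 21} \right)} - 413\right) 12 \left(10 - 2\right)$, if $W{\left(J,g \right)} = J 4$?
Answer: $-47712$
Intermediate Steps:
$W{\left(J,g \right)} = 4 J$
$\left(W{\left(-21,\frac{1}{21 + 21} \right)} - 413\right) 12 \left(10 - 2\right) = \left(4 \left(-21\right) - 413\right) 12 \left(10 - 2\right) = \left(-84 - 413\right) 12 \cdot 8 = \left(-497\right) 96 = -47712$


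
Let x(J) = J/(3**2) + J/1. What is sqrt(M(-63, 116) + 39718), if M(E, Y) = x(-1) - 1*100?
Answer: 2*sqrt(89138)/3 ≈ 199.04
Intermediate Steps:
x(J) = 10*J/9 (x(J) = J/9 + J*1 = J*(1/9) + J = J/9 + J = 10*J/9)
M(E, Y) = -910/9 (M(E, Y) = (10/9)*(-1) - 1*100 = -10/9 - 100 = -910/9)
sqrt(M(-63, 116) + 39718) = sqrt(-910/9 + 39718) = sqrt(356552/9) = 2*sqrt(89138)/3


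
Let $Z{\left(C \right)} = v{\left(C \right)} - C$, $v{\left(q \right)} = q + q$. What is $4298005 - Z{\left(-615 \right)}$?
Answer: $4298620$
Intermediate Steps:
$v{\left(q \right)} = 2 q$
$Z{\left(C \right)} = C$ ($Z{\left(C \right)} = 2 C - C = C$)
$4298005 - Z{\left(-615 \right)} = 4298005 - -615 = 4298005 + 615 = 4298620$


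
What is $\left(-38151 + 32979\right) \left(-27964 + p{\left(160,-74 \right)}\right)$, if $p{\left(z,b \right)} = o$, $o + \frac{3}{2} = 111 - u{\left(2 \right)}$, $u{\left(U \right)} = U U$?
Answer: $144084162$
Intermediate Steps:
$u{\left(U \right)} = U^{2}$
$o = \frac{211}{2}$ ($o = - \frac{3}{2} + \left(111 - 2^{2}\right) = - \frac{3}{2} + \left(111 - 4\right) = - \frac{3}{2} + 107 = \frac{211}{2} \approx 105.5$)
$p{\left(z,b \right)} = \frac{211}{2}$
$\left(-38151 + 32979\right) \left(-27964 + p{\left(160,-74 \right)}\right) = \left(-38151 + 32979\right) \left(-27964 + \frac{211}{2}\right) = \left(-5172\right) \left(- \frac{55717}{2}\right) = 144084162$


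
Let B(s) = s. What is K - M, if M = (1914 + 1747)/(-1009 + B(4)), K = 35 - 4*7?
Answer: 10696/1005 ≈ 10.643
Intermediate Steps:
K = 7 (K = 35 - 28 = 7)
M = -3661/1005 (M = (1914 + 1747)/(-1009 + 4) = 3661/(-1005) = 3661*(-1/1005) = -3661/1005 ≈ -3.6428)
K - M = 7 - 1*(-3661/1005) = 7 + 3661/1005 = 10696/1005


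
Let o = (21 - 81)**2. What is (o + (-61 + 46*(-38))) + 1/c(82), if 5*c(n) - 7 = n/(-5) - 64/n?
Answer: 3736792/2087 ≈ 1790.5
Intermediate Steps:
c(n) = 7/5 - 64/(5*n) - n/25 (c(n) = 7/5 + (n/(-5) - 64/n)/5 = 7/5 + (n*(-1/5) - 64/n)/5 = 7/5 + (-n/5 - 64/n)/5 = 7/5 + (-64/n - n/5)/5 = 7/5 + (-64/(5*n) - n/25) = 7/5 - 64/(5*n) - n/25)
o = 3600 (o = (-60)**2 = 3600)
(o + (-61 + 46*(-38))) + 1/c(82) = (3600 + (-61 + 46*(-38))) + 1/((1/25)*(-320 - 1*82*(-35 + 82))/82) = (3600 + (-61 - 1748)) + 1/((1/25)*(1/82)*(-320 - 1*82*47)) = (3600 - 1809) + 1/((1/25)*(1/82)*(-320 - 3854)) = 1791 + 1/((1/25)*(1/82)*(-4174)) = 1791 + 1/(-2087/1025) = 1791 - 1025/2087 = 3736792/2087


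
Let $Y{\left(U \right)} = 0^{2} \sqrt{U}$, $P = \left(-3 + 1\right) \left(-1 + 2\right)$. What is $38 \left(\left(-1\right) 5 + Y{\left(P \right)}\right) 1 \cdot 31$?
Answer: $-5890$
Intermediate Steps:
$P = -2$ ($P = \left(-2\right) 1 = -2$)
$Y{\left(U \right)} = 0$ ($Y{\left(U \right)} = 0 \sqrt{U} = 0$)
$38 \left(\left(-1\right) 5 + Y{\left(P \right)}\right) 1 \cdot 31 = 38 \left(\left(-1\right) 5 + 0\right) 1 \cdot 31 = 38 \left(-5 + 0\right) 1 \cdot 31 = 38 \left(\left(-5\right) 1\right) 31 = 38 \left(-5\right) 31 = \left(-190\right) 31 = -5890$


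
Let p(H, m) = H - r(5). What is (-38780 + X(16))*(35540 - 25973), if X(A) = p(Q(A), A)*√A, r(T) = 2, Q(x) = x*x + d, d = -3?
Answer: -361402992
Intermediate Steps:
Q(x) = -3 + x² (Q(x) = x*x - 3 = x² - 3 = -3 + x²)
p(H, m) = -2 + H (p(H, m) = H - 1*2 = H - 2 = -2 + H)
X(A) = √A*(-5 + A²) (X(A) = (-2 + (-3 + A²))*√A = (-5 + A²)*√A = √A*(-5 + A²))
(-38780 + X(16))*(35540 - 25973) = (-38780 + √16*(-5 + 16²))*(35540 - 25973) = (-38780 + 4*(-5 + 256))*9567 = (-38780 + 4*251)*9567 = (-38780 + 1004)*9567 = -37776*9567 = -361402992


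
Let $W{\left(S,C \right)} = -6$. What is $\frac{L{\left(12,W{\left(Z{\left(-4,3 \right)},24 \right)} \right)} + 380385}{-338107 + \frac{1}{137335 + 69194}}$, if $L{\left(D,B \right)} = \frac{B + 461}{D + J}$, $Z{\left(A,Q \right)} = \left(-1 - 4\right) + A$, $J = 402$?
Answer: $- \frac{10841384969335}{9636388283076} \approx -1.125$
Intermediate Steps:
$Z{\left(A,Q \right)} = -5 + A$
$L{\left(D,B \right)} = \frac{461 + B}{402 + D}$ ($L{\left(D,B \right)} = \frac{B + 461}{D + 402} = \frac{461 + B}{402 + D}$)
$\frac{L{\left(12,W{\left(Z{\left(-4,3 \right)},24 \right)} \right)} + 380385}{-338107 + \frac{1}{137335 + 69194}} = \frac{\frac{461 - 6}{402 + 12} + 380385}{-338107 + \frac{1}{137335 + 69194}} = \frac{\frac{1}{414} \cdot 455 + 380385}{-338107 + \frac{1}{206529}} = \frac{\frac{455}{414} + 380385}{- \frac{69828900602}{206529}} = \frac{157479845}{414} \left(- \frac{206529}{69828900602}\right) = - \frac{10841384969335}{9636388283076}$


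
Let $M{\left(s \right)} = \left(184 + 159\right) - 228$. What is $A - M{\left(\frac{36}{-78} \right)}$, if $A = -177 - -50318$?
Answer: $50026$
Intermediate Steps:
$M{\left(s \right)} = 115$ ($M{\left(s \right)} = 343 - 228 = 115$)
$A = 50141$ ($A = -177 + 50318 = 50141$)
$A - M{\left(\frac{36}{-78} \right)} = 50141 - 115 = 50026$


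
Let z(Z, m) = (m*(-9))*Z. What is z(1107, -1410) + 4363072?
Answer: 18410902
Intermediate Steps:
z(Z, m) = -9*Z*m (z(Z, m) = (-9*m)*Z = -9*Z*m)
z(1107, -1410) + 4363072 = -9*1107*(-1410) + 4363072 = 14047830 + 4363072 = 18410902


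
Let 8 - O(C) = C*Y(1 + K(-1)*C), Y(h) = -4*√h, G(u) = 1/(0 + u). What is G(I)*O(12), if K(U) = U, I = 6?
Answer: 4/3 + 8*I*√11 ≈ 1.3333 + 26.533*I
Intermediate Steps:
G(u) = 1/u
O(C) = 8 + 4*C*√(1 - C) (O(C) = 8 - C*(-4*√(1 - C)) = 8 - (-4)*C*√(1 - C) = 8 + 4*C*√(1 - C))
G(I)*O(12) = (8 + 4*12*√(1 - 1*12))/6 = (8 + 4*12*√(1 - 12))/6 = (8 + 4*12*√(-11))/6 = (8 + 4*12*(I*√11))/6 = (8 + 48*I*√11)/6 = 4/3 + 8*I*√11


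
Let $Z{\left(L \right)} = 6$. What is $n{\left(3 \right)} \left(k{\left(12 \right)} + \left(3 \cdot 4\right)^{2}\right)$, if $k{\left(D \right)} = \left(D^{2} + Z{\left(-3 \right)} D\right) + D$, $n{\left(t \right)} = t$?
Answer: $1116$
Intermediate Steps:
$k{\left(D \right)} = D^{2} + 7 D$ ($k{\left(D \right)} = \left(D^{2} + 6 D\right) + D = D^{2} + 7 D$)
$n{\left(3 \right)} \left(k{\left(12 \right)} + \left(3 \cdot 4\right)^{2}\right) = 3 \left(12 \left(7 + 12\right) + \left(3 \cdot 4\right)^{2}\right) = 3 \left(12 \cdot 19 + 12^{2}\right) = 3 \left(228 + 144\right) = 3 \cdot 372 = 1116$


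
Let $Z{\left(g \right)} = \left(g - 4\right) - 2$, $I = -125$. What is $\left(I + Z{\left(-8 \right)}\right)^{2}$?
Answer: $19321$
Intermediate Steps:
$Z{\left(g \right)} = -6 + g$ ($Z{\left(g \right)} = \left(-4 + g\right) - 2 = -6 + g$)
$\left(I + Z{\left(-8 \right)}\right)^{2} = \left(-125 - 14\right)^{2} = \left(-139\right)^{2} = 19321$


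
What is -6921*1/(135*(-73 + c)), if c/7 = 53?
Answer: -769/4470 ≈ -0.17204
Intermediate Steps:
c = 371 (c = 7*53 = 371)
-6921*1/(135*(-73 + c)) = -6921*1/(135*(-73 + 371)) = -6921/(135*298) = -6921/40230 = -6921*1/40230 = -769/4470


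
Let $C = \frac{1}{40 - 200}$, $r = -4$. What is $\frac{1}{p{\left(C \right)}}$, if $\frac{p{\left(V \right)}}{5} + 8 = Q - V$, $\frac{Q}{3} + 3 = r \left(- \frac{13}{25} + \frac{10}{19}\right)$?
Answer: $- \frac{3040}{259457} \approx -0.011717$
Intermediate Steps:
$C = - \frac{1}{160}$ ($C = \frac{1}{-160} = - \frac{1}{160} \approx -0.00625$)
$Q = - \frac{4311}{475}$ ($Q = -9 + 3 \left(- 4 \left(- \frac{13}{25} + \frac{10}{19}\right)\right) = -9 + 3 \left(\left(-4\right) \frac{3}{475}\right) = -9 + 3 \left(- \frac{12}{475}\right) = -9 - \frac{36}{475} = - \frac{4311}{475} \approx -9.0758$)
$p{\left(V \right)} = - \frac{8111}{95} - 5 V$ ($p{\left(V \right)} = -40 + 5 \left(- \frac{4311}{475} - V\right) = -40 - \left(\frac{4311}{95} + 5 V\right) = - \frac{8111}{95} - 5 V$)
$\frac{1}{p{\left(C \right)}} = \frac{1}{- \frac{8111}{95} - - \frac{1}{32}} = \frac{1}{- \frac{8111}{95} + \frac{1}{32}} = \frac{1}{- \frac{259457}{3040}} = - \frac{3040}{259457}$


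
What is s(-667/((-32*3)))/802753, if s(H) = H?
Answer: 667/77064288 ≈ 8.6551e-6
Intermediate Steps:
s(-667/((-32*3)))/802753 = -667/((-32*3))/802753 = -667/(-96)*(1/802753) = -667*(-1/96)*(1/802753) = (667/96)*(1/802753) = 667/77064288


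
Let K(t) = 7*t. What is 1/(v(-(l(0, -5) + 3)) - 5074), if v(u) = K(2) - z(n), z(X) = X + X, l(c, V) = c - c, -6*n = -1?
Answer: -3/15181 ≈ -0.00019762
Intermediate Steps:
n = 1/6 (n = -1/6*(-1) = 1/6 ≈ 0.16667)
l(c, V) = 0
z(X) = 2*X
v(u) = 41/3 (v(u) = 7*2 - 2/6 = 14 - 1*1/3 = 14 - 1/3 = 41/3)
1/(v(-(l(0, -5) + 3)) - 5074) = 1/(41/3 - 5074) = 1/(-15181/3) = -3/15181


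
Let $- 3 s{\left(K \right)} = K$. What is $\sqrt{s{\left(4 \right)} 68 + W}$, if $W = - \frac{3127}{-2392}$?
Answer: $\frac{i \sqrt{1150389942}}{3588} \approx 9.453 i$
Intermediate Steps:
$s{\left(K \right)} = - \frac{K}{3}$
$W = \frac{3127}{2392}$ ($W = \left(-3127\right) \left(- \frac{1}{2392}\right) = \frac{3127}{2392} \approx 1.3073$)
$\sqrt{s{\left(4 \right)} 68 + W} = \sqrt{\left(- \frac{1}{3}\right) 4 \cdot 68 + \frac{3127}{2392}} = \sqrt{\left(- \frac{4}{3}\right) 68 + \frac{3127}{2392}} = \sqrt{- \frac{272}{3} + \frac{3127}{2392}} = \sqrt{- \frac{641243}{7176}} = \frac{i \sqrt{1150389942}}{3588}$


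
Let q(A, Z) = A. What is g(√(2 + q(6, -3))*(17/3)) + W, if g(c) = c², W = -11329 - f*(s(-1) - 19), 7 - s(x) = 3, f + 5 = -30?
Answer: -104374/9 ≈ -11597.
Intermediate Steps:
f = -35 (f = -5 - 30 = -35)
s(x) = 4 (s(x) = 7 - 1*3 = 7 - 3 = 4)
W = -11854 (W = -11329 - (-35)*(4 - 19) = -11329 - (-35)*(-15) = -11329 - 1*525 = -11329 - 525 = -11854)
g(√(2 + q(6, -3))*(17/3)) + W = (√(2 + 6)*(17/3))² - 11854 = (√8*(17*(⅓)))² - 11854 = ((2*√2)*(17/3))² - 11854 = (34*√2/3)² - 11854 = 2312/9 - 11854 = -104374/9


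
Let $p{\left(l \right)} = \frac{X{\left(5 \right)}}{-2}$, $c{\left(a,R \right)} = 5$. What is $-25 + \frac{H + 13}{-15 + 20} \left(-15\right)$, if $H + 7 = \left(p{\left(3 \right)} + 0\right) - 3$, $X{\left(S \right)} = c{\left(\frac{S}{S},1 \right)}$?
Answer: $- \frac{53}{2} \approx -26.5$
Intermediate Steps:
$X{\left(S \right)} = 5$
$p{\left(l \right)} = - \frac{5}{2}$ ($p{\left(l \right)} = \frac{5}{-2} = 5 \left(- \frac{1}{2}\right) = - \frac{5}{2}$)
$H = - \frac{25}{2}$ ($H = -7 + \left(\left(- \frac{5}{2} + 0\right) - 3\right) = -7 - \frac{11}{2} = - \frac{25}{2} \approx -12.5$)
$-25 + \frac{H + 13}{-15 + 20} \left(-15\right) = -25 + \frac{- \frac{25}{2} + 13}{-15 + 20} \left(-15\right) = -25 + \frac{1}{2 \cdot 5} \left(-15\right) = -25 + \frac{1}{2} \cdot \frac{1}{5} \left(-15\right) = -25 + \frac{1}{10} \left(-15\right) = -25 - \frac{3}{2} = - \frac{53}{2}$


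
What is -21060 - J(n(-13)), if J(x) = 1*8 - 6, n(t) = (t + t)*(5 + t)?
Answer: -21062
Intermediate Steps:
n(t) = 2*t*(5 + t) (n(t) = (2*t)*(5 + t) = 2*t*(5 + t))
J(x) = 2 (J(x) = 8 - 6 = 2)
-21060 - J(n(-13)) = -21060 - 1*2 = -21060 - 2 = -21062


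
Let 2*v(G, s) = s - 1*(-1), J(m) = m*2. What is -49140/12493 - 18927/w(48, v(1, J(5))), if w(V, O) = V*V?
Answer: -2988663/246016 ≈ -12.148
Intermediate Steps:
J(m) = 2*m
v(G, s) = ½ + s/2 (v(G, s) = (s - 1*(-1))/2 = (s + 1)/2 = (1 + s)/2 = ½ + s/2)
w(V, O) = V²
-49140/12493 - 18927/w(48, v(1, J(5))) = -49140/12493 - 18927/(48²) = -49140*1/12493 - 18927/2304 = -3780/961 - 18927*1/2304 = -3780/961 - 2103/256 = -2988663/246016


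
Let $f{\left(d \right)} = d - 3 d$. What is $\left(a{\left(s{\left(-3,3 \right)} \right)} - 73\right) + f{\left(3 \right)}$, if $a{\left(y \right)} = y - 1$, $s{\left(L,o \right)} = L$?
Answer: $-83$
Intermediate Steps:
$f{\left(d \right)} = - 2 d$
$a{\left(y \right)} = -1 + y$ ($a{\left(y \right)} = y - 1 = -1 + y$)
$\left(a{\left(s{\left(-3,3 \right)} \right)} - 73\right) + f{\left(3 \right)} = \left(\left(-1 - 3\right) - 73\right) - 6 = \left(-4 - 73\right) - 6 = -77 - 6 = -83$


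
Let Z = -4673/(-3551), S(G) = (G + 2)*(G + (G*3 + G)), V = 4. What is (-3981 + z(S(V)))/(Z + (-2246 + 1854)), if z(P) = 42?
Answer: 13987389/1387319 ≈ 10.082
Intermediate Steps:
S(G) = 5*G*(2 + G) (S(G) = (2 + G)*(G + (3*G + G)) = (2 + G)*(G + 4*G) = (2 + G)*(5*G) = 5*G*(2 + G))
Z = 4673/3551 (Z = -4673*(-1/3551) = 4673/3551 ≈ 1.3160)
(-3981 + z(S(V)))/(Z + (-2246 + 1854)) = (-3981 + 42)/(4673/3551 + (-2246 + 1854)) = -3939/(4673/3551 - 392) = -3939/(-1387319/3551) = -3939*(-3551/1387319) = 13987389/1387319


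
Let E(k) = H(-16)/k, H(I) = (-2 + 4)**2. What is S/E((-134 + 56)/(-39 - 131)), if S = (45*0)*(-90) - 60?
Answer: -117/17 ≈ -6.8824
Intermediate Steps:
H(I) = 4 (H(I) = 2**2 = 4)
S = -60 (S = 0*(-90) - 60 = 0 - 60 = -60)
E(k) = 4/k
S/E((-134 + 56)/(-39 - 131)) = -60*(-134 + 56)/(4*(-39 - 131)) = -60/(4/((-78/(-170)))) = -60/(4/((-78*(-1/170)))) = -60/(4/(39/85)) = -60/(4*(85/39)) = -60/340/39 = -60*39/340 = -117/17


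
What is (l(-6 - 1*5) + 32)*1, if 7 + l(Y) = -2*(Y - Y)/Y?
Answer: 25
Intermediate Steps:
l(Y) = -7 (l(Y) = -7 - 2*(Y - Y)/Y = -7 - 0/Y = -7 - 2*0 = -7 + 0 = -7)
(l(-6 - 1*5) + 32)*1 = (-7 + 32)*1 = 25*1 = 25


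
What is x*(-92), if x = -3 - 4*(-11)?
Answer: -3772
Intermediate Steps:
x = 41 (x = -3 + 44 = 41)
x*(-92) = 41*(-92) = -3772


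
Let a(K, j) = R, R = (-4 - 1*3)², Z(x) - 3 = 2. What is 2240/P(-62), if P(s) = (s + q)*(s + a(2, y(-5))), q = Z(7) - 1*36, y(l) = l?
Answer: 2240/1209 ≈ 1.8528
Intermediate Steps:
Z(x) = 5 (Z(x) = 3 + 2 = 5)
R = 49 (R = (-4 - 3)² = (-7)² = 49)
a(K, j) = 49
q = -31 (q = 5 - 1*36 = 5 - 36 = -31)
P(s) = (-31 + s)*(49 + s) (P(s) = (s - 31)*(s + 49) = (-31 + s)*(49 + s))
2240/P(-62) = 2240/(-1519 + (-62)² + 18*(-62)) = 2240/(-1519 + 3844 - 1116) = 2240/1209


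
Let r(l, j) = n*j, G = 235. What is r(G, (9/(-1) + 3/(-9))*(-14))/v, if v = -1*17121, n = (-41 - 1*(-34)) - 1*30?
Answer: 14504/51363 ≈ 0.28238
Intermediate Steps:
n = -37 (n = (-41 + 34) - 30 = -7 - 30 = -37)
r(l, j) = -37*j
v = -17121
r(G, (9/(-1) + 3/(-9))*(-14))/v = -37*(9/(-1) + 3/(-9))*(-14)/(-17121) = -37*(9*(-1) + 3*(-⅑))*(-14)*(-1/17121) = -37*(-9 - ⅓)*(-14)*(-1/17121) = -(-1036)*(-14)/3*(-1/17121) = -37*392/3*(-1/17121) = -14504/3*(-1/17121) = 14504/51363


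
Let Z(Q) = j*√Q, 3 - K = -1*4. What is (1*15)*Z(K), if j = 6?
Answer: 90*√7 ≈ 238.12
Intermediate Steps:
K = 7 (K = 3 - (-1)*4 = 3 - 1*(-4) = 3 + 4 = 7)
Z(Q) = 6*√Q
(1*15)*Z(K) = (1*15)*(6*√7) = 15*(6*√7) = 90*√7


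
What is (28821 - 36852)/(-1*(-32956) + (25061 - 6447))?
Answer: -2677/17190 ≈ -0.15573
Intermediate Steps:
(28821 - 36852)/(-1*(-32956) + (25061 - 6447)) = -8031/(32956 + 18614) = -8031/51570 = -8031*1/51570 = -2677/17190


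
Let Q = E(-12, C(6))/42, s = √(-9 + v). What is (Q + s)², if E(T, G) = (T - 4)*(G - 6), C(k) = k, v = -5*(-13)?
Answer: 56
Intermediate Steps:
v = 65
E(T, G) = (-6 + G)*(-4 + T) (E(T, G) = (-4 + T)*(-6 + G) = (-6 + G)*(-4 + T))
s = 2*√14 (s = √(-9 + 65) = √56 = 2*√14 ≈ 7.4833)
Q = 0 (Q = (24 - 6*(-12) - 4*6 + 6*(-12))/42 = (24 + 72 - 24 - 72)*(1/42) = 0*(1/42) = 0)
(Q + s)² = (0 + 2*√14)² = (2*√14)² = 56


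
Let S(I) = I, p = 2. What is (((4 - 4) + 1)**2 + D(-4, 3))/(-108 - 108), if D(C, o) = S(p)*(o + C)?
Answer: 1/216 ≈ 0.0046296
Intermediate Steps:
D(C, o) = 2*C + 2*o (D(C, o) = 2*(o + C) = 2*(C + o) = 2*C + 2*o)
(((4 - 4) + 1)**2 + D(-4, 3))/(-108 - 108) = (((4 - 4) + 1)**2 + (2*(-4) + 2*3))/(-108 - 108) = ((0 + 1)**2 + (-8 + 6))/(-216) = (1**2 - 2)*(-1/216) = (1 - 2)*(-1/216) = -1*(-1/216) = 1/216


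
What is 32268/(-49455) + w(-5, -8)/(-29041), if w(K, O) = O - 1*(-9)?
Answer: -312381481/478740885 ≈ -0.65251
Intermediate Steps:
w(K, O) = 9 + O (w(K, O) = O + 9 = 9 + O)
32268/(-49455) + w(-5, -8)/(-29041) = 32268/(-49455) + (9 - 8)/(-29041) = 32268*(-1/49455) + 1*(-1/29041) = -10756/16485 - 1/29041 = -312381481/478740885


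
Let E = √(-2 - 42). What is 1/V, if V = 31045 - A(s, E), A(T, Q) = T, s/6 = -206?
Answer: 1/32281 ≈ 3.0978e-5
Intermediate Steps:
s = -1236 (s = 6*(-206) = -1236)
E = 2*I*√11 (E = √(-44) = 2*I*√11 ≈ 6.6332*I)
V = 32281 (V = 31045 - 1*(-1236) = 31045 + 1236 = 32281)
1/V = 1/32281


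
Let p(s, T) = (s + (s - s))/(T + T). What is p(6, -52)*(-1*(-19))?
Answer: -57/52 ≈ -1.0962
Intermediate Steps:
p(s, T) = s/(2*T) (p(s, T) = (s + 0)/((2*T)) = s*(1/(2*T)) = s/(2*T))
p(6, -52)*(-1*(-19)) = ((1/2)*6/(-52))*(-1*(-19)) = ((1/2)*6*(-1/52))*19 = -3/52*19 = -57/52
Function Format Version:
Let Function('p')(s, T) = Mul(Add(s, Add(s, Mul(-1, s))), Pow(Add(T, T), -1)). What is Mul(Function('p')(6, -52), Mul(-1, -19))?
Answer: Rational(-57, 52) ≈ -1.0962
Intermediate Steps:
Function('p')(s, T) = Mul(Rational(1, 2), s, Pow(T, -1)) (Function('p')(s, T) = Mul(Add(s, 0), Pow(Mul(2, T), -1)) = Mul(s, Mul(Rational(1, 2), Pow(T, -1))) = Mul(Rational(1, 2), s, Pow(T, -1)))
Mul(Function('p')(6, -52), Mul(-1, -19)) = Mul(Mul(Rational(1, 2), 6, Pow(-52, -1)), Mul(-1, -19)) = Mul(Mul(Rational(1, 2), 6, Rational(-1, 52)), 19) = Mul(Rational(-3, 52), 19) = Rational(-57, 52)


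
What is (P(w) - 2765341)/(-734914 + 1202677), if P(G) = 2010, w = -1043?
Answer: -2763331/467763 ≈ -5.9075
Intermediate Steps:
(P(w) - 2765341)/(-734914 + 1202677) = (2010 - 2765341)/(-734914 + 1202677) = -2763331/467763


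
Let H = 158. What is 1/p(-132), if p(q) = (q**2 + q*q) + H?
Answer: 1/35006 ≈ 2.8567e-5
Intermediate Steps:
p(q) = 158 + 2*q**2 (p(q) = (q**2 + q*q) + 158 = (q**2 + q**2) + 158 = 2*q**2 + 158 = 158 + 2*q**2)
1/p(-132) = 1/(158 + 2*(-132)**2) = 1/(158 + 2*17424) = 1/(158 + 34848) = 1/35006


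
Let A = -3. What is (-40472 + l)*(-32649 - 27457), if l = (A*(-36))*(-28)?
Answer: 2614370576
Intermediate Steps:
l = -3024 (l = -3*(-36)*(-28) = 108*(-28) = -3024)
(-40472 + l)*(-32649 - 27457) = (-40472 - 3024)*(-32649 - 27457) = -43496*(-60106) = 2614370576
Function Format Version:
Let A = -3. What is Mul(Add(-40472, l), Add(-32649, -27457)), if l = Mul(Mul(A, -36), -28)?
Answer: 2614370576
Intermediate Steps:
l = -3024 (l = Mul(Mul(-3, -36), -28) = Mul(108, -28) = -3024)
Mul(Add(-40472, l), Add(-32649, -27457)) = Mul(Add(-40472, -3024), Add(-32649, -27457)) = Mul(-43496, -60106) = 2614370576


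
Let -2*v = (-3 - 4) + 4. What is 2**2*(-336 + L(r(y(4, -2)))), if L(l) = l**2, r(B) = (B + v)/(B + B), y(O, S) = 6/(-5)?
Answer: -21503/16 ≈ -1343.9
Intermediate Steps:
y(O, S) = -6/5 (y(O, S) = 6*(-1/5) = -6/5)
v = 3/2 (v = -((-3 - 4) + 4)/2 = -(-7 + 4)/2 = -1/2*(-3) = 3/2 ≈ 1.5000)
r(B) = (3/2 + B)/(2*B) (r(B) = (B + 3/2)/(B + B) = (3/2 + B)/((2*B)) = (3/2 + B)*(1/(2*B)) = (3/2 + B)/(2*B))
2**2*(-336 + L(r(y(4, -2)))) = 2**2*(-336 + ((3 + 2*(-6/5))/(4*(-6/5)))**2) = 4*(-336 + ((1/4)*(-5/6)*(3 - 12/5))**2) = 4*(-336 + ((1/4)*(-5/6)*(3/5))**2) = 4*(-336 + (-1/8)**2) = 4*(-336 + 1/64) = 4*(-21503/64) = -21503/16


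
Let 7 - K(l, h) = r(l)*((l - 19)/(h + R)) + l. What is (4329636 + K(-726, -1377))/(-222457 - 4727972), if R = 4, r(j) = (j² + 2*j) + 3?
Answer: -504909502/617903547 ≈ -0.81713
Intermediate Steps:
r(j) = 3 + j² + 2*j
K(l, h) = 7 - l - (-19 + l)*(3 + l² + 2*l)/(4 + h) (K(l, h) = 7 - ((3 + l² + 2*l)*((l - 19)/(h + 4)) + l) = 7 - ((3 + l² + 2*l)*((-19 + l)/(4 + h)) + l) = 7 - ((-19 + l)*(3 + l² + 2*l)/(4 + h) + l) = 7 - (l + (-19 + l)*(3 + l² + 2*l)/(4 + h)) = 7 + (-l - (-19 + l)*(3 + l² + 2*l)/(4 + h)) = 7 - l - (-19 + l)*(3 + l² + 2*l)/(4 + h))
(4329636 + K(-726, -1377))/(-222457 - 4727972) = (4329636 + (85 - 1*(-726)³ + 7*(-1377) + 17*(-726)² + 31*(-726) - 1*(-1377)*(-726))/(4 - 1377))/(-222457 - 4727972) = (4329636 + (85 - 1*(-382657176) - 9639 + 17*527076 - 22506 - 999702)/(-1373))/(-4950429) = (4329636 - (85 + 382657176 - 9639 + 8960292 - 22506 - 999702)/1373)*(-1/4950429) = (4329636 - 1/1373*390585706)*(-1/4950429) = (4329636 - 390585706/1373)*(-1/4950429) = (5554004522/1373)*(-1/4950429) = -504909502/617903547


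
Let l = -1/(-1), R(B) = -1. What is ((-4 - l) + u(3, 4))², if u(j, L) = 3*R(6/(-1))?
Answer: 64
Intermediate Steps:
u(j, L) = -3 (u(j, L) = 3*(-1) = -3)
l = 1 (l = -1*(-1) = 1)
((-4 - l) + u(3, 4))² = ((-4 - 1*1) - 3)² = ((-4 - 1) - 3)² = (-5 - 3)² = (-8)² = 64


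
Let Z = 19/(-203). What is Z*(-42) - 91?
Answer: -2525/29 ≈ -87.069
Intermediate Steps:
Z = -19/203 (Z = 19*(-1/203) = -19/203 ≈ -0.093596)
Z*(-42) - 91 = -19/203*(-42) - 91 = 114/29 - 91 = -2525/29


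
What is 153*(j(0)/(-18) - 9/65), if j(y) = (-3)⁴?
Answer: -92259/130 ≈ -709.68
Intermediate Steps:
j(y) = 81
153*(j(0)/(-18) - 9/65) = 153*(81/(-18) - 9/65) = 153*(81*(-1/18) - 9*1/65) = 153*(-9/2 - 9/65) = 153*(-603/130) = -92259/130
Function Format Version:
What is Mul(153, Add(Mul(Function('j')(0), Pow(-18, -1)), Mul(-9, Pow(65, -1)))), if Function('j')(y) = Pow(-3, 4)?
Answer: Rational(-92259, 130) ≈ -709.68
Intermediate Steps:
Function('j')(y) = 81
Mul(153, Add(Mul(Function('j')(0), Pow(-18, -1)), Mul(-9, Pow(65, -1)))) = Mul(153, Add(Mul(81, Pow(-18, -1)), Mul(-9, Pow(65, -1)))) = Mul(153, Add(Mul(81, Rational(-1, 18)), Mul(-9, Rational(1, 65)))) = Mul(153, Add(Rational(-9, 2), Rational(-9, 65))) = Mul(153, Rational(-603, 130)) = Rational(-92259, 130)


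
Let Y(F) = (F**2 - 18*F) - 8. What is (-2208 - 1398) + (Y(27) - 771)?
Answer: -4142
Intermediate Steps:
Y(F) = -8 + F**2 - 18*F
(-2208 - 1398) + (Y(27) - 771) = (-2208 - 1398) + ((-8 + 27**2 - 18*27) - 771) = -3606 + ((-8 + 729 - 486) - 771) = -3606 + (235 - 771) = -3606 - 536 = -4142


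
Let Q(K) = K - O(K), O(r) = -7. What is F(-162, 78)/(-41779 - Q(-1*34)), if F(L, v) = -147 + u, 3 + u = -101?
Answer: 251/41752 ≈ 0.0060117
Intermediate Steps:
u = -104 (u = -3 - 101 = -104)
Q(K) = 7 + K (Q(K) = K - 1*(-7) = K + 7 = 7 + K)
F(L, v) = -251 (F(L, v) = -147 - 104 = -251)
F(-162, 78)/(-41779 - Q(-1*34)) = -251/(-41779 - (7 - 1*34)) = -251/(-41779 - (7 - 34)) = -251/(-41779 - 1*(-27)) = -251/(-41779 + 27) = -251/(-41752) = -251*(-1/41752) = 251/41752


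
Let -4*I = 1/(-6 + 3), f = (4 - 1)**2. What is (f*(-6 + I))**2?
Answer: 45369/16 ≈ 2835.6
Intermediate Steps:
f = 9 (f = 3**2 = 9)
I = 1/12 (I = -1/(4*(-6 + 3)) = -1/4/(-3) = -1/4*(-1/3) = 1/12 ≈ 0.083333)
(f*(-6 + I))**2 = (9*(-6 + 1/12))**2 = (9*(-71/12))**2 = (-213/4)**2 = 45369/16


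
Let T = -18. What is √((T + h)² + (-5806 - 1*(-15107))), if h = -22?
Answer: √10901 ≈ 104.41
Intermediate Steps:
√((T + h)² + (-5806 - 1*(-15107))) = √((-18 - 22)² + (-5806 - 1*(-15107))) = √((-40)² + (-5806 + 15107)) = √(1600 + 9301) = √10901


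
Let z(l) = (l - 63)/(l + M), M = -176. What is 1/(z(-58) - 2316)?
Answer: -234/541823 ≈ -0.00043188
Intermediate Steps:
z(l) = (-63 + l)/(-176 + l) (z(l) = (l - 63)/(l - 176) = (-63 + l)/(-176 + l))
1/(z(-58) - 2316) = 1/((-63 - 58)/(-176 - 58) - 2316) = 1/(-121/(-234) - 2316) = 1/(-1/234*(-121) - 2316) = 1/(121/234 - 2316) = 1/(-541823/234) = -234/541823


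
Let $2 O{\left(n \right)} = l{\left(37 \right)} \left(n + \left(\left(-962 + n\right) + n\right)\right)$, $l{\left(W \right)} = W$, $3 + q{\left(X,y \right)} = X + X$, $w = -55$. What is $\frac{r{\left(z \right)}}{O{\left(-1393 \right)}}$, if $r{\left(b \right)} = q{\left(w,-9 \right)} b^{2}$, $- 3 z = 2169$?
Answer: $\frac{118136754}{190217} \approx 621.06$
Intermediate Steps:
$z = -723$ ($z = \left(- \frac{1}{3}\right) 2169 = -723$)
$q{\left(X,y \right)} = -3 + 2 X$ ($q{\left(X,y \right)} = -3 + \left(X + X\right) = -3 + 2 X$)
$r{\left(b \right)} = - 113 b^{2}$ ($r{\left(b \right)} = \left(-3 + 2 \left(-55\right)\right) b^{2} = \left(-3 - 110\right) b^{2} = - 113 b^{2}$)
$O{\left(n \right)} = -17797 + \frac{111 n}{2}$ ($O{\left(n \right)} = \frac{37 \left(n + \left(\left(-962 + n\right) + n\right)\right)}{2} = \frac{37 \left(n + \left(-962 + 2 n\right)\right)}{2} = \frac{37 \left(-962 + 3 n\right)}{2} = \frac{-35594 + 111 n}{2} = -17797 + \frac{111 n}{2}$)
$\frac{r{\left(z \right)}}{O{\left(-1393 \right)}} = \frac{\left(-113\right) \left(-723\right)^{2}}{-17797 + \frac{111}{2} \left(-1393\right)} = \frac{\left(-113\right) 522729}{-17797 - \frac{154623}{2}} = - \frac{59068377}{- \frac{190217}{2}} = \left(-59068377\right) \left(- \frac{2}{190217}\right) = \frac{118136754}{190217}$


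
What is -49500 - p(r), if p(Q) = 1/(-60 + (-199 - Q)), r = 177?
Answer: -21581999/436 ≈ -49500.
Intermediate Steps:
p(Q) = 1/(-259 - Q)
-49500 - p(r) = -49500 - (-1)/(259 + 177) = -49500 - (-1)/436 = -49500 - 1*(-1/436) = -49500 + 1/436 = -21581999/436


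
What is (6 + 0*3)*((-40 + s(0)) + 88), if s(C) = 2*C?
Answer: 288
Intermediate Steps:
(6 + 0*3)*((-40 + s(0)) + 88) = (6 + 0*3)*((-40 + 2*0) + 88) = (6 + 0)*((-40 + 0) + 88) = 6*(-40 + 88) = 6*48 = 288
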